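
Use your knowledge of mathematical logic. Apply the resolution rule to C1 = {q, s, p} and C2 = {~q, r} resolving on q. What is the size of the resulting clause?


Remove q from C1 and ~q from C2.
C1 remainder: {s, p}
C2 remainder: {r}
Union (resolvent): {p, r, s}
Resolvent has 3 literal(s).

3


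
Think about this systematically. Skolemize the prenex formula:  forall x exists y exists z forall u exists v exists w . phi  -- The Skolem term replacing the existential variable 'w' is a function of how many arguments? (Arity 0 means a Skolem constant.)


Quantifier prefix: forall x exists y exists z forall u exists v exists w
'w' is existentially quantified at position 6.
Universal variables preceding it: x, u
Skolem function arity = 2

2


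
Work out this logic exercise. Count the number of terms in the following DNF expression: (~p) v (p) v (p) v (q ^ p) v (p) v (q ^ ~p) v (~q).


A DNF formula is a disjunction of terms (conjunctions).
Terms are separated by v.
Counting the disjuncts: 7 terms.

7


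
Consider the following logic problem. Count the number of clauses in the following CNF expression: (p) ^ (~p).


A CNF formula is a conjunction of clauses.
Clauses are separated by ^.
Counting the conjuncts: 2 clauses.

2


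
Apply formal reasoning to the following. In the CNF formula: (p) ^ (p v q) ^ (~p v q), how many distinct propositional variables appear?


Identify each variable that appears in the formula.
Variables found: p, q
Count = 2

2


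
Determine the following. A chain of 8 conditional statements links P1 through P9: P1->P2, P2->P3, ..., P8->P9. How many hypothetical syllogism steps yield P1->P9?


With 8 implications in a chain connecting 9 propositions:
P1->P2, P2->P3, ..., P8->P9
Steps needed = (number of implications) - 1 = 8 - 1 = 7

7


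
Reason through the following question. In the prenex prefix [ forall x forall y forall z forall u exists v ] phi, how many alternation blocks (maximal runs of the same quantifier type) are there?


Quantifier-type sequence: A A A A E  (A=forall, E=exists)
Group into maximal same-type runs:
  Ax4 | Ex1
Number of blocks = 2

2


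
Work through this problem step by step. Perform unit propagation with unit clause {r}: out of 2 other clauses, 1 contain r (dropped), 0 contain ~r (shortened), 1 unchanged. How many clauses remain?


Satisfied (removed): 1
Shortened (remain): 0
Unchanged (remain): 1
Remaining = 0 + 1 = 1

1


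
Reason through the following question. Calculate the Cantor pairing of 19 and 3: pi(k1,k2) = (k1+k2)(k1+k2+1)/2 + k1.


k1 + k2 = 22
(k1+k2)(k1+k2+1)/2 = 22 * 23 / 2 = 253
pi = 253 + 19 = 272

272


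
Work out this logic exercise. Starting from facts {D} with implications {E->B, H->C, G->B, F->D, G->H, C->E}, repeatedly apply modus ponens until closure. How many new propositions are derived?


Initial facts: {D}
Apply modus ponens to closure:
  (no implication fires)
Final known: {D}
New propositions: {(none)}
Count = 0

0


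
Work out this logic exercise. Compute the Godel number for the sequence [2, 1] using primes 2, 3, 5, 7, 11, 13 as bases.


Encode each element as an exponent of the corresponding prime:
  2^2 = 4
  3^1 = 3
Product = 4 * 3 = 12

12


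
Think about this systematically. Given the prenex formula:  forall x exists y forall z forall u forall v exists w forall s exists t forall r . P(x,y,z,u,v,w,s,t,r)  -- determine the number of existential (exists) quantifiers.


Quantifier prefix: forall x exists y forall z forall u forall v exists w forall s exists t forall r
Mark each quantifier type:
  U E U U U E U E U
Universal count = 6, Existential count = 3
Asked for existential (exists) quantifiers: 3

3


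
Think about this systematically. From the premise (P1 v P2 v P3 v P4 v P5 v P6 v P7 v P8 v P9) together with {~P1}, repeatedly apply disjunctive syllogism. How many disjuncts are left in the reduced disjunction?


Original disjuncts (9): P1, P2, P3, P4, P5, P6, P7, P8, P9
Negated (eliminate): ~P1
Remaining disjuncts: P2, P3, P4, P5, P6, P7, P8, P9
Count = 9 - 1 = 8

8


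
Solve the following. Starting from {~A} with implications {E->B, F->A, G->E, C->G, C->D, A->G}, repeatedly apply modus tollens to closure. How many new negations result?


Initial negated facts: {~A}
Apply modus tollens to closure:
  ~A and F->A  =>  ~F
Final negated: {~A, ~F}
New negations: {~F}
Count = 1

1


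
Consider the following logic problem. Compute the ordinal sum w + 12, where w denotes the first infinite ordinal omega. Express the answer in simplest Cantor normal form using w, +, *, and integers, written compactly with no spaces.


Compute w + 12.
Ordinal + is associative but NOT commutative; for finite n>0, n + w = w but w + n stays w+n.
w + 12 is already in normal form (a successor ordinal beyond w).
Result = w+12

w+12


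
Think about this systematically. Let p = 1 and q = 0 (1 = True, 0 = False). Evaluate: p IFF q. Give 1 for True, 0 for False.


p = 1, q = 0
Operation: p IFF q
Evaluate: 1 IFF 0 = 0

0


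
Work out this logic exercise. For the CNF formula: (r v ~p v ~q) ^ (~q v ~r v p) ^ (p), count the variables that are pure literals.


Check each variable for pure literal status:
p: mixed (not pure)
q: pure negative
r: mixed (not pure)
Pure literal count = 1

1


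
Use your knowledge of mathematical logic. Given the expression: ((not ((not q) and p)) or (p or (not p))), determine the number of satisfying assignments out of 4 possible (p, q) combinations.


Check all 4 assignments:
p=0, q=0: 1
p=0, q=1: 1
p=1, q=0: 1
p=1, q=1: 1
Count of True = 4

4


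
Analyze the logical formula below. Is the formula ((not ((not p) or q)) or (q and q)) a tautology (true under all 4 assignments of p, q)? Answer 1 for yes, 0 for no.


Check all 4 assignments:
p=0, q=0: 0
p=0, q=1: 1
p=1, q=0: 1
p=1, q=1: 1
Satisfying count = 3/4.
Tautology iff count = 4: no.

0


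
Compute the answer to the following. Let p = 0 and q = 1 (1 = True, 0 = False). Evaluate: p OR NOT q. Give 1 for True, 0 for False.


p = 0, q = 1
Operation: p OR NOT q
Evaluate: 0 OR NOT 1 = 0

0


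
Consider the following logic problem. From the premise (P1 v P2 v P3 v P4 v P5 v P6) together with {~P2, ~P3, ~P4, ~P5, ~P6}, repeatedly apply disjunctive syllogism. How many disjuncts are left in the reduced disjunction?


Original disjuncts (6): P1, P2, P3, P4, P5, P6
Negated (eliminate): ~P2, ~P3, ~P4, ~P5, ~P6
Remaining disjuncts: P1
Count = 6 - 5 = 1

1


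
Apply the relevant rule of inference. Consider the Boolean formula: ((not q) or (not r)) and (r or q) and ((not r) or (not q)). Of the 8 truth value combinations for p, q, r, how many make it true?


Evaluate all 8 assignments for p, q, r:
p=0, q=0, r=0: 0
p=0, q=0, r=1: 1
p=0, q=1, r=0: 1
p=0, q=1, r=1: 0
p=1, q=0, r=0: 0
p=1, q=0, r=1: 1
p=1, q=1, r=0: 1
p=1, q=1, r=1: 0
Satisfying count = 4

4


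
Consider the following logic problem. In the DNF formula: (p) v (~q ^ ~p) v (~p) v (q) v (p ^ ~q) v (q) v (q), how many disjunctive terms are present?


A DNF formula is a disjunction of terms (conjunctions).
Terms are separated by v.
Counting the disjuncts: 7 terms.

7


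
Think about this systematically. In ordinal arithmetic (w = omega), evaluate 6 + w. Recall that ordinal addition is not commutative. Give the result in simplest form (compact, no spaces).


Compute 6 + w.
Ordinal + is associative but NOT commutative; for finite n>0, n + w = w but w + n stays w+n.
Any finite left addend is absorbed by w on the right: 6 + w = w.
Result = w

w


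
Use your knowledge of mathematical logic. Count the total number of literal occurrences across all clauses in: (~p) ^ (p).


Counting literals in each clause:
Clause 1: 1 literal(s)
Clause 2: 1 literal(s)
Total = 2

2


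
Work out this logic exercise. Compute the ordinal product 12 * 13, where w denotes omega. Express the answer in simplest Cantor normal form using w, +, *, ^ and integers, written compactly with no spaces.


Compute 12 * 13.
Ordinal * is associative and left-distributive over +, but NOT commutative; for finite n>1, n*w = w but w*n stays w*n.
Both finite; ordinal * agrees with natural *: 12 * 13 = 156.
Result = 156

156


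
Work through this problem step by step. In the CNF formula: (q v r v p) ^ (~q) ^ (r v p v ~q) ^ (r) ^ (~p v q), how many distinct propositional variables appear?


Identify each variable that appears in the formula.
Variables found: p, q, r
Count = 3

3


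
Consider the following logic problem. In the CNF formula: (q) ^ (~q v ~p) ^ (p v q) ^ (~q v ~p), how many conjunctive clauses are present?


A CNF formula is a conjunction of clauses.
Clauses are separated by ^.
Counting the conjuncts: 4 clauses.

4


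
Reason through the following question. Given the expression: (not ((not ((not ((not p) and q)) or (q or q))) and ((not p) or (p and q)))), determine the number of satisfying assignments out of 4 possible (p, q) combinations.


Check all 4 assignments:
p=0, q=0: 1
p=0, q=1: 1
p=1, q=0: 1
p=1, q=1: 1
Count of True = 4

4


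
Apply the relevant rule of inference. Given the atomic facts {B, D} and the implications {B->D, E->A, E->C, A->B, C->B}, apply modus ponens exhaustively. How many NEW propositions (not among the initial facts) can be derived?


Initial facts: {B, D}
Apply modus ponens to closure:
  (no implication fires)
Final known: {B, D}
New propositions: {(none)}
Count = 0

0


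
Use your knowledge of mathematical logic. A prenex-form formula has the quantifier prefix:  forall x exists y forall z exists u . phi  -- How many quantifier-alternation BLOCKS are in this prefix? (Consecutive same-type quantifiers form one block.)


Quantifier-type sequence: A E A E  (A=forall, E=exists)
Group into maximal same-type runs:
  Ax1 | Ex1 | Ax1 | Ex1
Number of blocks = 4

4


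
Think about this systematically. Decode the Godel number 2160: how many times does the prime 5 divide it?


Factorize 2160 by dividing by 5 repeatedly.
Division steps: 5 divides 2160 exactly 1 time(s).
Exponent of 5 = 1

1


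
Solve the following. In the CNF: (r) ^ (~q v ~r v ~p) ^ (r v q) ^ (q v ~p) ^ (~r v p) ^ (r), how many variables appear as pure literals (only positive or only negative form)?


Check each variable for pure literal status:
p: mixed (not pure)
q: mixed (not pure)
r: mixed (not pure)
Pure literal count = 0

0


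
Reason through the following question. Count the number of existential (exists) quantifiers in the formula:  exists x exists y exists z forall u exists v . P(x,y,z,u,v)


Quantifier prefix: exists x exists y exists z forall u exists v
Mark each quantifier type:
  E E E U E
Universal count = 1, Existential count = 4
Asked for existential (exists) quantifiers: 4

4


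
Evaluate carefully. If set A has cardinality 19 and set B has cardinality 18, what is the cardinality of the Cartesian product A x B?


The Cartesian product A x B contains all ordered pairs (a, b).
|A x B| = |A| * |B| = 19 * 18 = 342

342


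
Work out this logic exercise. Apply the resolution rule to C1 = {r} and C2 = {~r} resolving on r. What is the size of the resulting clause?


Remove r from C1 and ~r from C2.
C1 remainder: {}
C2 remainder: {}
Union (resolvent): {} (empty clause)
Resolvent has 0 literal(s).

0


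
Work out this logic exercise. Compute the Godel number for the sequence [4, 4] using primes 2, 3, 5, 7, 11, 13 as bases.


Encode each element as an exponent of the corresponding prime:
  2^4 = 16
  3^4 = 81
Product = 16 * 81 = 1296

1296


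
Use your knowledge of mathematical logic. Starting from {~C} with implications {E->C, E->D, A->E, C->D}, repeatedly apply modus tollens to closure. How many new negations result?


Initial negated facts: {~C}
Apply modus tollens to closure:
  ~C and E->C  =>  ~E
  ~E and A->E  =>  ~A
Final negated: {~A, ~C, ~E}
New negations: {~A, ~E}
Count = 2

2


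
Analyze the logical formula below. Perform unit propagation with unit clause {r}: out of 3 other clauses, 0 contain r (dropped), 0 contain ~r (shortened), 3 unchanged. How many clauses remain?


Satisfied (removed): 0
Shortened (remain): 0
Unchanged (remain): 3
Remaining = 0 + 3 = 3

3


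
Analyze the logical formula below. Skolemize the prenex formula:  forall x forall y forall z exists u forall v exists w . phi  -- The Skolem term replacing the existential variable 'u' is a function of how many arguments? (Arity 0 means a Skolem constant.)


Quantifier prefix: forall x forall y forall z exists u forall v exists w
'u' is existentially quantified at position 4.
Universal variables preceding it: x, y, z
Skolem function arity = 3

3


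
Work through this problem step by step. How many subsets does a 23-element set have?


The power set of a set with n elements has 2^n elements.
|P(S)| = 2^23 = 8388608

8388608


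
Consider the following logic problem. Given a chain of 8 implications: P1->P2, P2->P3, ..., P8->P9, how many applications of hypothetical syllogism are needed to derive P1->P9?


With 8 implications in a chain connecting 9 propositions:
P1->P2, P2->P3, ..., P8->P9
Steps needed = (number of implications) - 1 = 8 - 1 = 7

7


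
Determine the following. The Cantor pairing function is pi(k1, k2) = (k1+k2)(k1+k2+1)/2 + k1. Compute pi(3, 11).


k1 + k2 = 14
(k1+k2)(k1+k2+1)/2 = 14 * 15 / 2 = 105
pi = 105 + 3 = 108

108


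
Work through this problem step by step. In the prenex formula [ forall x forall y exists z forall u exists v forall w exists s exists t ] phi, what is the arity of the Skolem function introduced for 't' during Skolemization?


Quantifier prefix: forall x forall y exists z forall u exists v forall w exists s exists t
't' is existentially quantified at position 8.
Universal variables preceding it: x, y, u, w
Skolem function arity = 4

4


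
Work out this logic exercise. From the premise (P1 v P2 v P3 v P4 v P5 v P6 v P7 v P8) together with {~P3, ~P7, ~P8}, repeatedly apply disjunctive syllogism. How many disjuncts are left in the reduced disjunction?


Original disjuncts (8): P1, P2, P3, P4, P5, P6, P7, P8
Negated (eliminate): ~P3, ~P7, ~P8
Remaining disjuncts: P1, P2, P4, P5, P6
Count = 8 - 3 = 5

5


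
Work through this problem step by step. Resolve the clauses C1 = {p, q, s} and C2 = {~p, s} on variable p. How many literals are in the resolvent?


Remove p from C1 and ~p from C2.
C1 remainder: {q, s}
C2 remainder: {s}
Union (resolvent): {q, s}
Resolvent has 2 literal(s).

2


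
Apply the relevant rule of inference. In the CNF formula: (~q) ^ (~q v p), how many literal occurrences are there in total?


Counting literals in each clause:
Clause 1: 1 literal(s)
Clause 2: 2 literal(s)
Total = 3

3


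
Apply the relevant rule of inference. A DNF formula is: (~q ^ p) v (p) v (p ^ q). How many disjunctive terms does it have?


A DNF formula is a disjunction of terms (conjunctions).
Terms are separated by v.
Counting the disjuncts: 3 terms.

3


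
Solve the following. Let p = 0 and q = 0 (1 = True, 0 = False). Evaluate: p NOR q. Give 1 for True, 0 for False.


p = 0, q = 0
Operation: p NOR q
Evaluate: 0 NOR 0 = 1

1


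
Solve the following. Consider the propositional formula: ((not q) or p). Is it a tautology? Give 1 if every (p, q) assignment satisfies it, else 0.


Check all 4 assignments:
p=0, q=0: 1
p=0, q=1: 0
p=1, q=0: 1
p=1, q=1: 1
Satisfying count = 3/4.
Tautology iff count = 4: no.

0


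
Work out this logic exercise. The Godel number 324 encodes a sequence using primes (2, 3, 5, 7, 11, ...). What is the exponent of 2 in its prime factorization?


Factorize 324 by dividing by 2 repeatedly.
Division steps: 2 divides 324 exactly 2 time(s).
Exponent of 2 = 2

2


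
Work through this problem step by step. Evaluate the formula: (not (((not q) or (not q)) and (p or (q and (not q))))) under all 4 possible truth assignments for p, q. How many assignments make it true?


Check all 4 assignments:
p=0, q=0: 1
p=0, q=1: 1
p=1, q=0: 0
p=1, q=1: 1
Count of True = 3

3


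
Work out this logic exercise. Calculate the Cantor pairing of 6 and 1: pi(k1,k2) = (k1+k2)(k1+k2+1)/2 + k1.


k1 + k2 = 7
(k1+k2)(k1+k2+1)/2 = 7 * 8 / 2 = 28
pi = 28 + 6 = 34

34


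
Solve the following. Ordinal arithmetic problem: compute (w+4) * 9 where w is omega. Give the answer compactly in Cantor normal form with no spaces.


Compute (w+4) * 9.
Ordinal * is associative and left-distributive over +, but NOT commutative; for finite n>1, n*w = w but w*n stays w*n.
(w+4) * 9 = (w+4) repeated 9 times. Each intermediate +4 is absorbed by the following w; only the last survives: w*9+4.
Result = w*9+4

w*9+4


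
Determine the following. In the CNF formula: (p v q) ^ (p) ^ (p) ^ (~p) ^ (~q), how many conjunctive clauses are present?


A CNF formula is a conjunction of clauses.
Clauses are separated by ^.
Counting the conjuncts: 5 clauses.

5


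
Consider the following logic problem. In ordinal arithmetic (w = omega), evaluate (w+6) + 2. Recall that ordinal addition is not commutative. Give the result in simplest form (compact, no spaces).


Compute (w+6) + 2.
Ordinal + is associative but NOT commutative; for finite n>0, n + w = w but w + n stays w+n.
By associativity: (w+6) + 2 = w + (6+2) = w+8.
Result = w+8

w+8


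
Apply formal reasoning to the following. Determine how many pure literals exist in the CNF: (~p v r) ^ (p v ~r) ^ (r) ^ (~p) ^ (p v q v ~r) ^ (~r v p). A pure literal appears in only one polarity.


Check each variable for pure literal status:
p: mixed (not pure)
q: pure positive
r: mixed (not pure)
Pure literal count = 1

1


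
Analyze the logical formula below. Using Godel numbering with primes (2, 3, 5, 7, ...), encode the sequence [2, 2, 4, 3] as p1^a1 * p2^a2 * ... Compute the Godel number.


Encode each element as an exponent of the corresponding prime:
  2^2 = 4
  3^2 = 9
  5^4 = 625
  7^3 = 343
Product = 4 * 9 * 625 * 343 = 7717500

7717500


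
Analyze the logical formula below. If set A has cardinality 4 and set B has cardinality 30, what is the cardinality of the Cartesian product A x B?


The Cartesian product A x B contains all ordered pairs (a, b).
|A x B| = |A| * |B| = 4 * 30 = 120

120


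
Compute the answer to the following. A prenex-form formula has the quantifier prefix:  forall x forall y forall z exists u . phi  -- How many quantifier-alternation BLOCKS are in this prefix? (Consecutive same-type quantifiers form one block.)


Quantifier-type sequence: A A A E  (A=forall, E=exists)
Group into maximal same-type runs:
  Ax3 | Ex1
Number of blocks = 2

2


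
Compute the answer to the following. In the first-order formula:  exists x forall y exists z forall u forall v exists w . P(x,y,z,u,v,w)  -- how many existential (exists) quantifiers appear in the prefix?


Quantifier prefix: exists x forall y exists z forall u forall v exists w
Mark each quantifier type:
  E U E U U E
Universal count = 3, Existential count = 3
Asked for existential (exists) quantifiers: 3

3


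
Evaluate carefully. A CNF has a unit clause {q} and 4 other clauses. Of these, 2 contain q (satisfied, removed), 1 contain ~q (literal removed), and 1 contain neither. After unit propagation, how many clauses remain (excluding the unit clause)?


Satisfied (removed): 2
Shortened (remain): 1
Unchanged (remain): 1
Remaining = 1 + 1 = 2

2


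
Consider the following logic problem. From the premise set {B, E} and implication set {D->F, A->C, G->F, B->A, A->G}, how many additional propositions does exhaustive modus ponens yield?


Initial facts: {B, E}
Apply modus ponens to closure:
  B and B->A  =>  A
  A and A->G  =>  G
  A and A->C  =>  C
  G and G->F  =>  F
Final known: {A, B, C, E, F, G}
New propositions: {A, C, F, G}
Count = 4

4


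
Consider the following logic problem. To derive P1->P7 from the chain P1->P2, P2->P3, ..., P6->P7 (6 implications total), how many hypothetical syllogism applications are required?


With 6 implications in a chain connecting 7 propositions:
P1->P2, P2->P3, ..., P6->P7
Steps needed = (number of implications) - 1 = 6 - 1 = 5

5


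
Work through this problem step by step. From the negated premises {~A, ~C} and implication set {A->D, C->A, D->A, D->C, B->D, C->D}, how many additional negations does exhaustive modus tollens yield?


Initial negated facts: {~A, ~C}
Apply modus tollens to closure:
  ~A and D->A  =>  ~D
  ~D and B->D  =>  ~B
Final negated: {~A, ~B, ~C, ~D}
New negations: {~B, ~D}
Count = 2

2


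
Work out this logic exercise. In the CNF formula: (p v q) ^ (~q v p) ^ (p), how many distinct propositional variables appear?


Identify each variable that appears in the formula.
Variables found: p, q
Count = 2

2


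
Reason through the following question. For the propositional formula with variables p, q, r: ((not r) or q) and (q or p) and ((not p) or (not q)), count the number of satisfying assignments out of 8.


Evaluate all 8 assignments for p, q, r:
p=0, q=0, r=0: 0
p=0, q=0, r=1: 0
p=0, q=1, r=0: 1
p=0, q=1, r=1: 1
p=1, q=0, r=0: 1
p=1, q=0, r=1: 0
p=1, q=1, r=0: 0
p=1, q=1, r=1: 0
Satisfying count = 3

3


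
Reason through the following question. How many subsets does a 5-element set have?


The power set of a set with n elements has 2^n elements.
|P(S)| = 2^5 = 32

32


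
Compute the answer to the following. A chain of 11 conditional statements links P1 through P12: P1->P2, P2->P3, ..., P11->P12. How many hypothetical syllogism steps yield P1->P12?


With 11 implications in a chain connecting 12 propositions:
P1->P2, P2->P3, ..., P11->P12
Steps needed = (number of implications) - 1 = 11 - 1 = 10

10


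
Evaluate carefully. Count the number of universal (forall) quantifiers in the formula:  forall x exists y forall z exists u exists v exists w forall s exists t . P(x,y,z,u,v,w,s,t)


Quantifier prefix: forall x exists y forall z exists u exists v exists w forall s exists t
Mark each quantifier type:
  U E U E E E U E
Universal count = 3, Existential count = 5
Asked for universal (forall) quantifiers: 3

3


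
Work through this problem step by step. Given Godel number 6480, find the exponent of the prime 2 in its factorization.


Factorize 6480 by dividing by 2 repeatedly.
Division steps: 2 divides 6480 exactly 4 time(s).
Exponent of 2 = 4

4


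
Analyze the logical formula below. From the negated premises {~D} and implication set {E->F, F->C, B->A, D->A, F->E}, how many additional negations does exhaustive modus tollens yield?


Initial negated facts: {~D}
Apply modus tollens to closure:
  (no implication fires)
Final negated: {~D}
New negations: {(none)}
Count = 0

0


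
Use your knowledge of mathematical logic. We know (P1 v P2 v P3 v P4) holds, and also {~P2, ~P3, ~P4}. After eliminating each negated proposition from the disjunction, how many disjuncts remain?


Original disjuncts (4): P1, P2, P3, P4
Negated (eliminate): ~P2, ~P3, ~P4
Remaining disjuncts: P1
Count = 4 - 3 = 1

1


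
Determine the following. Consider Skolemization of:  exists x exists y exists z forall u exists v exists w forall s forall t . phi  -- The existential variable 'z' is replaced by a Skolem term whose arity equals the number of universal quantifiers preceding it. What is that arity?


Quantifier prefix: exists x exists y exists z forall u exists v exists w forall s forall t
'z' is existentially quantified at position 3.
No universal quantifiers precede it.
Skolem function arity = 0 (a Skolem constant)

0


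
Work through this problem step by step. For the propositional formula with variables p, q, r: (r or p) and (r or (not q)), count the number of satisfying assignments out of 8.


Evaluate all 8 assignments for p, q, r:
p=0, q=0, r=0: 0
p=0, q=0, r=1: 1
p=0, q=1, r=0: 0
p=0, q=1, r=1: 1
p=1, q=0, r=0: 1
p=1, q=0, r=1: 1
p=1, q=1, r=0: 0
p=1, q=1, r=1: 1
Satisfying count = 5

5


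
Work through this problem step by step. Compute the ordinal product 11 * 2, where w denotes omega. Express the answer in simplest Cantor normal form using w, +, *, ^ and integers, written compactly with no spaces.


Compute 11 * 2.
Ordinal * is associative and left-distributive over +, but NOT commutative; for finite n>1, n*w = w but w*n stays w*n.
Both finite; ordinal * agrees with natural *: 11 * 2 = 22.
Result = 22

22


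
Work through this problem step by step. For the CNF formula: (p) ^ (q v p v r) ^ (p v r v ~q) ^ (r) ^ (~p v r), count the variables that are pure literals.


Check each variable for pure literal status:
p: mixed (not pure)
q: mixed (not pure)
r: pure positive
Pure literal count = 1

1


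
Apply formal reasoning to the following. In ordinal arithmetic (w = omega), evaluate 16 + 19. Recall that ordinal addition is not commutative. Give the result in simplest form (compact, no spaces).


Compute 16 + 19.
Ordinal + is associative but NOT commutative; for finite n>0, n + w = w but w + n stays w+n.
Both operands finite; ordinal + agrees with natural +: 16 + 19 = 35.
Result = 35

35


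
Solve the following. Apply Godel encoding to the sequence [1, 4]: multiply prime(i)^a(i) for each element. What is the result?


Encode each element as an exponent of the corresponding prime:
  2^1 = 2
  3^4 = 81
Product = 2 * 81 = 162

162


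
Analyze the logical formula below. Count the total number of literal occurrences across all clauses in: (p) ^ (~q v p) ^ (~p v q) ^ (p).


Counting literals in each clause:
Clause 1: 1 literal(s)
Clause 2: 2 literal(s)
Clause 3: 2 literal(s)
Clause 4: 1 literal(s)
Total = 6

6


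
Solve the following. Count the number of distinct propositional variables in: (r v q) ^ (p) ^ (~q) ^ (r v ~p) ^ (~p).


Identify each variable that appears in the formula.
Variables found: p, q, r
Count = 3

3


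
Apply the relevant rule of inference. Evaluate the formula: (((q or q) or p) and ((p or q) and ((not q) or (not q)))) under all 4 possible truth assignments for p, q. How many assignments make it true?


Check all 4 assignments:
p=0, q=0: 0
p=0, q=1: 0
p=1, q=0: 1
p=1, q=1: 0
Count of True = 1

1


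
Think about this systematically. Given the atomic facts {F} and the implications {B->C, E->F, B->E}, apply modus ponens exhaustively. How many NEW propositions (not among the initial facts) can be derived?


Initial facts: {F}
Apply modus ponens to closure:
  (no implication fires)
Final known: {F}
New propositions: {(none)}
Count = 0

0


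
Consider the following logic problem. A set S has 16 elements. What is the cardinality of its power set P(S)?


The power set of a set with n elements has 2^n elements.
|P(S)| = 2^16 = 65536

65536


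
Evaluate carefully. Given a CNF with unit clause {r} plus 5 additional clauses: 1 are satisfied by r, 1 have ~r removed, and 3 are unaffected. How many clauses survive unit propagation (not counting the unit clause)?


Satisfied (removed): 1
Shortened (remain): 1
Unchanged (remain): 3
Remaining = 1 + 3 = 4

4


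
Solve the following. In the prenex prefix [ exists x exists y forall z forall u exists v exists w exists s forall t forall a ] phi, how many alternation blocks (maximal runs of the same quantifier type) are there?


Quantifier-type sequence: E E A A E E E A A  (A=forall, E=exists)
Group into maximal same-type runs:
  Ex2 | Ax2 | Ex3 | Ax2
Number of blocks = 4

4


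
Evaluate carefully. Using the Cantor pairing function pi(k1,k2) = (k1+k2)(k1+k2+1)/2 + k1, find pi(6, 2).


k1 + k2 = 8
(k1+k2)(k1+k2+1)/2 = 8 * 9 / 2 = 36
pi = 36 + 6 = 42

42


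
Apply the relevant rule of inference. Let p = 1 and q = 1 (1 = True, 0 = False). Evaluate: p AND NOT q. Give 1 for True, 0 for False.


p = 1, q = 1
Operation: p AND NOT q
Evaluate: 1 AND NOT 1 = 0

0


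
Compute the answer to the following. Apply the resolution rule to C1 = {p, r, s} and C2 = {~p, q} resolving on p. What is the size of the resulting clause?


Remove p from C1 and ~p from C2.
C1 remainder: {r, s}
C2 remainder: {q}
Union (resolvent): {q, r, s}
Resolvent has 3 literal(s).

3


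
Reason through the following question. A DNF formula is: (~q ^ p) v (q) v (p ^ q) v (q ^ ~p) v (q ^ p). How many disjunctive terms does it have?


A DNF formula is a disjunction of terms (conjunctions).
Terms are separated by v.
Counting the disjuncts: 5 terms.

5


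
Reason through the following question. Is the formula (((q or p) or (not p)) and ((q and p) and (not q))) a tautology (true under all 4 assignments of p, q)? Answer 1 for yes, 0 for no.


Check all 4 assignments:
p=0, q=0: 0
p=0, q=1: 0
p=1, q=0: 0
p=1, q=1: 0
Satisfying count = 0/4.
Tautology iff count = 4: no.

0


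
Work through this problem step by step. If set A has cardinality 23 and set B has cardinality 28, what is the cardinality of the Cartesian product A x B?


The Cartesian product A x B contains all ordered pairs (a, b).
|A x B| = |A| * |B| = 23 * 28 = 644

644


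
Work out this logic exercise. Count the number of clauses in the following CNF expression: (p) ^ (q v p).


A CNF formula is a conjunction of clauses.
Clauses are separated by ^.
Counting the conjuncts: 2 clauses.

2


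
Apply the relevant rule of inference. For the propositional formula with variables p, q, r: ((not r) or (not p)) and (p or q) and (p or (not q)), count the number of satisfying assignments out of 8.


Evaluate all 8 assignments for p, q, r:
p=0, q=0, r=0: 0
p=0, q=0, r=1: 0
p=0, q=1, r=0: 0
p=0, q=1, r=1: 0
p=1, q=0, r=0: 1
p=1, q=0, r=1: 0
p=1, q=1, r=0: 1
p=1, q=1, r=1: 0
Satisfying count = 2

2


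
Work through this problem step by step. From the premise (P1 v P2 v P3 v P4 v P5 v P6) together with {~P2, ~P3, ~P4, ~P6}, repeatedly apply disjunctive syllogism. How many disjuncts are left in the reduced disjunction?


Original disjuncts (6): P1, P2, P3, P4, P5, P6
Negated (eliminate): ~P2, ~P3, ~P4, ~P6
Remaining disjuncts: P1, P5
Count = 6 - 4 = 2

2


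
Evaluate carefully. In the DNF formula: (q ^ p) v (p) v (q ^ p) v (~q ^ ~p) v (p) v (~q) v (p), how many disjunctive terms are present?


A DNF formula is a disjunction of terms (conjunctions).
Terms are separated by v.
Counting the disjuncts: 7 terms.

7


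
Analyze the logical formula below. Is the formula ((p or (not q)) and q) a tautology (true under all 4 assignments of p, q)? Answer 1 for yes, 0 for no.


Check all 4 assignments:
p=0, q=0: 0
p=0, q=1: 0
p=1, q=0: 0
p=1, q=1: 1
Satisfying count = 1/4.
Tautology iff count = 4: no.

0


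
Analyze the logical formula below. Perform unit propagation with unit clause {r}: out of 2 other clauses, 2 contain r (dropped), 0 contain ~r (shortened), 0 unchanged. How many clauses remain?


Satisfied (removed): 2
Shortened (remain): 0
Unchanged (remain): 0
Remaining = 0 + 0 = 0

0


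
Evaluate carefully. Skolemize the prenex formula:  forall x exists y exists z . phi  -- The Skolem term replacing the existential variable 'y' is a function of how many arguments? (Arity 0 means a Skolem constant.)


Quantifier prefix: forall x exists y exists z
'y' is existentially quantified at position 2.
Universal variables preceding it: x
Skolem function arity = 1

1


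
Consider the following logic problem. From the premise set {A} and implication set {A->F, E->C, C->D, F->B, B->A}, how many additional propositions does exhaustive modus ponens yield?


Initial facts: {A}
Apply modus ponens to closure:
  A and A->F  =>  F
  F and F->B  =>  B
Final known: {A, B, F}
New propositions: {B, F}
Count = 2

2


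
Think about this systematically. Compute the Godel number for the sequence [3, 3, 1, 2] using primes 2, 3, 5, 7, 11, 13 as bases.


Encode each element as an exponent of the corresponding prime:
  2^3 = 8
  3^3 = 27
  5^1 = 5
  7^2 = 49
Product = 8 * 27 * 5 * 49 = 52920

52920


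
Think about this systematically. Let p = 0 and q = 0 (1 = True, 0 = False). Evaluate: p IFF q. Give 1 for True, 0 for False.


p = 0, q = 0
Operation: p IFF q
Evaluate: 0 IFF 0 = 1

1


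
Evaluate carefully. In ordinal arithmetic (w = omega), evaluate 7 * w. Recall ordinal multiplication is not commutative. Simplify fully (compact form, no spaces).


Compute 7 * w.
Ordinal * is associative and left-distributive over +, but NOT commutative; for finite n>1, n*w = w but w*n stays w*n.
For finite n>0, n * w = sup{n*k : k<w} = w. So 7 * w = w.
Result = w

w


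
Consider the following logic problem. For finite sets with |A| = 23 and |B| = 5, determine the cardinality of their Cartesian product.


The Cartesian product A x B contains all ordered pairs (a, b).
|A x B| = |A| * |B| = 23 * 5 = 115

115


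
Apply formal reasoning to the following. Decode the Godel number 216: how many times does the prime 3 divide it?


Factorize 216 by dividing by 3 repeatedly.
Division steps: 3 divides 216 exactly 3 time(s).
Exponent of 3 = 3

3


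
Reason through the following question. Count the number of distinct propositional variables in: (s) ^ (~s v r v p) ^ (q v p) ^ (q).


Identify each variable that appears in the formula.
Variables found: p, q, r, s
Count = 4

4


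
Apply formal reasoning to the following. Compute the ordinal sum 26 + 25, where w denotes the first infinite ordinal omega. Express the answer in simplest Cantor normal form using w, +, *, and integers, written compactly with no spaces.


Compute 26 + 25.
Ordinal + is associative but NOT commutative; for finite n>0, n + w = w but w + n stays w+n.
Both operands finite; ordinal + agrees with natural +: 26 + 25 = 51.
Result = 51

51


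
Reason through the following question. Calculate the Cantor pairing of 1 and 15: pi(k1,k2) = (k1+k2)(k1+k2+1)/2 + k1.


k1 + k2 = 16
(k1+k2)(k1+k2+1)/2 = 16 * 17 / 2 = 136
pi = 136 + 1 = 137

137


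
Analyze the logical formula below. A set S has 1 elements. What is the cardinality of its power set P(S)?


The power set of a set with n elements has 2^n elements.
|P(S)| = 2^1 = 2

2


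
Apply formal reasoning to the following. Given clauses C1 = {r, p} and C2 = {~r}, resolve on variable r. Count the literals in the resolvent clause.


Remove r from C1 and ~r from C2.
C1 remainder: {p}
C2 remainder: {}
Union (resolvent): {p}
Resolvent has 1 literal(s).

1


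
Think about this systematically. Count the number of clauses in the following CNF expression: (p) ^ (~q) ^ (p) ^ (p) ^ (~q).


A CNF formula is a conjunction of clauses.
Clauses are separated by ^.
Counting the conjuncts: 5 clauses.

5


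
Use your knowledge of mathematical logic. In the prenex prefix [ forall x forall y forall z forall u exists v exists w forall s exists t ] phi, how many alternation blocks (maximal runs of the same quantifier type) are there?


Quantifier-type sequence: A A A A E E A E  (A=forall, E=exists)
Group into maximal same-type runs:
  Ax4 | Ex2 | Ax1 | Ex1
Number of blocks = 4

4


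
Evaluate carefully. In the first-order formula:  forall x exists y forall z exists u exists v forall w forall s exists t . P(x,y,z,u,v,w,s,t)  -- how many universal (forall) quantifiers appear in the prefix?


Quantifier prefix: forall x exists y forall z exists u exists v forall w forall s exists t
Mark each quantifier type:
  U E U E E U U E
Universal count = 4, Existential count = 4
Asked for universal (forall) quantifiers: 4

4


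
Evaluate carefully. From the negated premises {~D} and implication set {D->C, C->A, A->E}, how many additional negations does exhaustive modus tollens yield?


Initial negated facts: {~D}
Apply modus tollens to closure:
  (no implication fires)
Final negated: {~D}
New negations: {(none)}
Count = 0

0


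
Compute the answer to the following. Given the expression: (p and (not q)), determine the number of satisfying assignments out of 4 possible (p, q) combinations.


Check all 4 assignments:
p=0, q=0: 0
p=0, q=1: 0
p=1, q=0: 1
p=1, q=1: 0
Count of True = 1

1


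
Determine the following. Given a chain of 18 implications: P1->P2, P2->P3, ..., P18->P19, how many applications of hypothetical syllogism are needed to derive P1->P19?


With 18 implications in a chain connecting 19 propositions:
P1->P2, P2->P3, ..., P18->P19
Steps needed = (number of implications) - 1 = 18 - 1 = 17

17


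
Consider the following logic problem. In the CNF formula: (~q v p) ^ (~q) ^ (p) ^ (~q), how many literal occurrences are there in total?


Counting literals in each clause:
Clause 1: 2 literal(s)
Clause 2: 1 literal(s)
Clause 3: 1 literal(s)
Clause 4: 1 literal(s)
Total = 5

5


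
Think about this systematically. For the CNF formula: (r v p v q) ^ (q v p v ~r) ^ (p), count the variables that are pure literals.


Check each variable for pure literal status:
p: pure positive
q: pure positive
r: mixed (not pure)
Pure literal count = 2

2


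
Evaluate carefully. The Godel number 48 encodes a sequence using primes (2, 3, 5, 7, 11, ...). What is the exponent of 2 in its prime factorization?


Factorize 48 by dividing by 2 repeatedly.
Division steps: 2 divides 48 exactly 4 time(s).
Exponent of 2 = 4

4


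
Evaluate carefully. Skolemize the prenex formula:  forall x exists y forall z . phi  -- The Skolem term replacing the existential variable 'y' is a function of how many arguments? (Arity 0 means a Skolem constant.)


Quantifier prefix: forall x exists y forall z
'y' is existentially quantified at position 2.
Universal variables preceding it: x
Skolem function arity = 1

1


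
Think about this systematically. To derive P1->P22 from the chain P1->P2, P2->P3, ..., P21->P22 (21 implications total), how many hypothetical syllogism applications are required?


With 21 implications in a chain connecting 22 propositions:
P1->P2, P2->P3, ..., P21->P22
Steps needed = (number of implications) - 1 = 21 - 1 = 20

20


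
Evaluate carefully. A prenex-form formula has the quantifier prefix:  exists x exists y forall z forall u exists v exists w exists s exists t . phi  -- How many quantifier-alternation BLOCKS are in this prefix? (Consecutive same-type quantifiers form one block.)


Quantifier-type sequence: E E A A E E E E  (A=forall, E=exists)
Group into maximal same-type runs:
  Ex2 | Ax2 | Ex4
Number of blocks = 3

3


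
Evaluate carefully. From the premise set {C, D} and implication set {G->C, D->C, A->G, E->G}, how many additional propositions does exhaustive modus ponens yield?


Initial facts: {C, D}
Apply modus ponens to closure:
  (no implication fires)
Final known: {C, D}
New propositions: {(none)}
Count = 0

0


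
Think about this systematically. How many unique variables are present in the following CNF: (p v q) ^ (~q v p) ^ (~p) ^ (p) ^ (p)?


Identify each variable that appears in the formula.
Variables found: p, q
Count = 2

2


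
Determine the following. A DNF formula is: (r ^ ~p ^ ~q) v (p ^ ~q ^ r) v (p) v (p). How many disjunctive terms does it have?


A DNF formula is a disjunction of terms (conjunctions).
Terms are separated by v.
Counting the disjuncts: 4 terms.

4


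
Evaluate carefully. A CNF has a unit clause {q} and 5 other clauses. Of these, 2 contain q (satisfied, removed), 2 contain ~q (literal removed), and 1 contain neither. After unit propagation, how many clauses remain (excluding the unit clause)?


Satisfied (removed): 2
Shortened (remain): 2
Unchanged (remain): 1
Remaining = 2 + 1 = 3

3


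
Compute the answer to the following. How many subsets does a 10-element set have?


The power set of a set with n elements has 2^n elements.
|P(S)| = 2^10 = 1024

1024


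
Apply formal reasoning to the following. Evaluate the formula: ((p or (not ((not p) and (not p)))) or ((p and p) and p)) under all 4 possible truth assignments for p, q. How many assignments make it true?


Check all 4 assignments:
p=0, q=0: 0
p=0, q=1: 0
p=1, q=0: 1
p=1, q=1: 1
Count of True = 2

2


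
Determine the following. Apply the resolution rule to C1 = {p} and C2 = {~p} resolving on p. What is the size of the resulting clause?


Remove p from C1 and ~p from C2.
C1 remainder: {}
C2 remainder: {}
Union (resolvent): {} (empty clause)
Resolvent has 0 literal(s).

0
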